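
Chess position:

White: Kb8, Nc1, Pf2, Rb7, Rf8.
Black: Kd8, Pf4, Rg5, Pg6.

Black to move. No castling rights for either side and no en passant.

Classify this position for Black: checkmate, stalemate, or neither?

Black to move; black king on d8.
In check: yes, from the white rook on f8.
King squares — c7: attacked by Rb7; d7: attacked by Rb7; e7: attacked by Rb7; c8: attacked by Kb8; e8: attacked by Rf8.
Legal moves for Black: none.
In check with no legal moves → checkmate.

checkmate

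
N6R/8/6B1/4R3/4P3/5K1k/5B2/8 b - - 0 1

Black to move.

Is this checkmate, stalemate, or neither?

Black to move; black king on h3.
In check: yes, from the white rook on h8.
King squares — g2: attacked by Kf3; h2: attacked by Rh8; g3: attacked by Bf2; g4: attacked by Kf3; h4: attacked by Bf2.
Legal moves for Black: none.
In check with no legal moves → checkmate.

checkmate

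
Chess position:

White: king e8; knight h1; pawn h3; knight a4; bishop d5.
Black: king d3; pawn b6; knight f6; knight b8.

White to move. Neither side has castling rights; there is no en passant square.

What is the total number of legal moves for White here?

White to move; king on e8.
In check: yes, from the black knight on f6.
Legal moves: Kf8, Kd8, Kf7, Ke7.
Count: 4.

4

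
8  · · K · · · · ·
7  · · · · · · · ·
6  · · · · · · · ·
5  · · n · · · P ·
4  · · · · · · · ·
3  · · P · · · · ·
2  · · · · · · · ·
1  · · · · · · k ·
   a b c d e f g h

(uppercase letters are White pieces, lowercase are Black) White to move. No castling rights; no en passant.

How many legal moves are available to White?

White to move; king on c8.
In check: no.
Legal moves: Kd8, Kb8, Kc7, g6, c4.
Count: 5.

5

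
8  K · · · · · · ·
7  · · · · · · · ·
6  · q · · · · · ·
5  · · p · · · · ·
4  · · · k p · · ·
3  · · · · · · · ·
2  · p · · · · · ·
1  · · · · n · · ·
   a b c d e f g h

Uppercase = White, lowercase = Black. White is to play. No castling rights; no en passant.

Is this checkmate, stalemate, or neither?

White to move; white king on a8.
In check: no.
King squares — a7: attacked by Qb6; b7: attacked by Qb6; b8: attacked by Qb6.
Legal moves for White: none.
Not in check and no legal moves → stalemate.

stalemate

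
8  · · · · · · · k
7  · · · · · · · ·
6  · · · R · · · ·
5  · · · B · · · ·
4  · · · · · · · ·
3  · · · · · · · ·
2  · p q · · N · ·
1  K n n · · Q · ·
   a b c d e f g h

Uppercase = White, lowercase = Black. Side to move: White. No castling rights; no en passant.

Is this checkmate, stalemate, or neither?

White to move; white king on a1.
In check: yes, from the black pawn on b2.
King squares — b1: attacked by Qc2; a2: attacked by Nc1; b2: attacked by Qc2.
Legal moves for White: none.
In check with no legal moves → checkmate.

checkmate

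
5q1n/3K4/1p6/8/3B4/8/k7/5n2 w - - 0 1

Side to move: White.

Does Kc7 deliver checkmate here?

no

After Kc7: black king on a2; in check: no.
Black is not in check, so this cannot be checkmate.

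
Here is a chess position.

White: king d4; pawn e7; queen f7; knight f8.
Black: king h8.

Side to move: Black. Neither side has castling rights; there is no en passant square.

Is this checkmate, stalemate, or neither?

stalemate

Black to move; black king on h8.
In check: no.
King squares — g7: attacked by Qf7; h7: attacked by Qf7; g8: attacked by Qf7.
Legal moves for Black: none.
Not in check and no legal moves → stalemate.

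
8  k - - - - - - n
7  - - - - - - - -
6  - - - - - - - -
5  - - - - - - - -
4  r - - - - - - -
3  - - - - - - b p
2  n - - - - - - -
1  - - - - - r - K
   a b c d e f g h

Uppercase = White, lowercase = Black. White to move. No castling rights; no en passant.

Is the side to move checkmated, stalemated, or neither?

checkmate

White to move; white king on h1.
In check: yes, from the black rook on f1.
King squares — g1: attacked by Rf1; g2: attacked by Ph3; h2: attacked by Bg3.
Legal moves for White: none.
In check with no legal moves → checkmate.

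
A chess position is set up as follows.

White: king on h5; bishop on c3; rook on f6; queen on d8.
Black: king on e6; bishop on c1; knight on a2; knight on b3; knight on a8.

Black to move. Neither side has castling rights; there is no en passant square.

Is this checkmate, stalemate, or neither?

Black to move; black king on e6.
In check: yes, from the white rook on f6.
King squares — d5: attacked by Qd8; e5: attacked by Bc3; f5: attacked by Rf6; d6: attacked by Rf6; f6: attacked by Bc3; d7: attacked by Qd8; e7: attacked by Qd8; f7: attacked by Rf6.
Legal moves for Black: none.
In check with no legal moves → checkmate.

checkmate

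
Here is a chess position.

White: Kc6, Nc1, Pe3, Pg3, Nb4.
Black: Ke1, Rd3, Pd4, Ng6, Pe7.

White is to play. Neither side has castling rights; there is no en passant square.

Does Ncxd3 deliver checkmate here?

After Ncxd3: black king on e1; in check: yes, from the white knight on d3.
Black has 4 legal replies: Ke2, Kd2, Kf1, Kd1.
In check but a legal move exists → not checkmate.

no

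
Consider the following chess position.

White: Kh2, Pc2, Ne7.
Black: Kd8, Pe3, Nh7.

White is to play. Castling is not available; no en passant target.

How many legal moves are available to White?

13

White to move; king on h2.
In check: no.
Legal moves: Ng8, Nc8, Ng6, Nc6+, Nf5, Nd5, Kh3, Kg3, Kg2, Kh1, Kg1, c3, c4.
Count: 13.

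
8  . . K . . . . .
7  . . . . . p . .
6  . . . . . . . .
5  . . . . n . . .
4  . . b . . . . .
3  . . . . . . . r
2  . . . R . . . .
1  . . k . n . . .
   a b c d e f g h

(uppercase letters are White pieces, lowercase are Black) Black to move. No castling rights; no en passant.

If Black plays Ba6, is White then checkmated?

no

After Ba6: white king on c8; in check: yes, from the black bishop on a6.
White has 3 legal replies: Kd8, Kb8, Kc7.
In check but a legal move exists → not checkmate.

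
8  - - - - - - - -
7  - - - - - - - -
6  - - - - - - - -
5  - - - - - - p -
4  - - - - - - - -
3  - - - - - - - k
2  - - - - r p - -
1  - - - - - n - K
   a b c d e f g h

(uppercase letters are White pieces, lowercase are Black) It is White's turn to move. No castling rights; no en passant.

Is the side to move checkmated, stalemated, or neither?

White to move; white king on h1.
In check: no.
King squares — g1: attacked by Pf2; g2: attacked by Kh3; h2: attacked by Nf1.
Legal moves for White: none.
Not in check and no legal moves → stalemate.

stalemate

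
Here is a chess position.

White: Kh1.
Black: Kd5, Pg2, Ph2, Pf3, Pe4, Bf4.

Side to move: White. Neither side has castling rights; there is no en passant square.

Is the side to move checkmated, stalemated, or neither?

checkmate

White to move; white king on h1.
In check: yes, from the black pawn on g2.
King squares — g1: attacked by Ph2; g2: attacked by Pf3; h2: attacked by Bf4.
Legal moves for White: none.
In check with no legal moves → checkmate.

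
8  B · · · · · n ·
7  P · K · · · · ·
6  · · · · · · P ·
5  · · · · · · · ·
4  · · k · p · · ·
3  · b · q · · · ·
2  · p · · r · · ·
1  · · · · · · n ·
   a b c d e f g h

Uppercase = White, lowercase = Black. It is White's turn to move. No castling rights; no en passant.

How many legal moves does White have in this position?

10

White to move; king on c7.
In check: no.
Legal moves: Bb7, Bc6, Bd5+, Bxe4, Kc8, Kb8, Kb7, Kc6, Kb6, g7.
Count: 10.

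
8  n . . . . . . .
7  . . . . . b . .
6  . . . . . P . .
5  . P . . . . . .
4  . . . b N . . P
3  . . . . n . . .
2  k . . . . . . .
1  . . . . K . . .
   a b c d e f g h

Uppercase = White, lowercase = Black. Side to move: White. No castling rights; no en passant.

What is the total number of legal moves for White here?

12

White to move; king on e1.
In check: no.
Legal moves: Nd6, Ng5, Nc5, Ng3, Nc3+, Nf2, Nd2, Kf2, Ke2, Kd2, b6, h5.
Count: 12.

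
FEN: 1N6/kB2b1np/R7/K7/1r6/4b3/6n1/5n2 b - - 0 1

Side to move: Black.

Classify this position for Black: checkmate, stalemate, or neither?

neither

Black to move; black king on a7.
In check: yes, from the white rook on a6.
Legal moves for Black: Kxb8, Kxb7.
Black is in check but has 2 legal moves → neither.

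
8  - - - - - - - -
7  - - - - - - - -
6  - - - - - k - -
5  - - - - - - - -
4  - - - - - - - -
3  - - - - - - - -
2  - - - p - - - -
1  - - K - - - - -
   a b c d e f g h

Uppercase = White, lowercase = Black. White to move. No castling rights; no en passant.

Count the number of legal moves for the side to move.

White to move; king on c1.
In check: yes, from the black pawn on d2.
Legal moves: Kxd2, Kc2, Kb2, Kd1, Kb1.
Count: 5.

5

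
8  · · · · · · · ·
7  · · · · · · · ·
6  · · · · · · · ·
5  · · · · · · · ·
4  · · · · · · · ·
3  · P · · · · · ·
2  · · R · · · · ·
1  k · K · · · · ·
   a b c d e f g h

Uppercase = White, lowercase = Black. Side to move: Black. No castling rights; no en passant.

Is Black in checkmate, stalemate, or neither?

Black to move; black king on a1.
In check: no.
King squares — b1: attacked by Kc1; a2: attacked by Rc2; b2: attacked by Kc1.
Legal moves for Black: none.
Not in check and no legal moves → stalemate.

stalemate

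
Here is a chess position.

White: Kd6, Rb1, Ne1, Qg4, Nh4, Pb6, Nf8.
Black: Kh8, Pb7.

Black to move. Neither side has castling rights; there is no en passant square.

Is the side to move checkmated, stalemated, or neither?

Black to move; black king on h8.
In check: no.
King squares — g7: attacked by Qg4; h7: attacked by Nf8; g8: attacked by Qg4.
Legal moves for Black: none.
Not in check and no legal moves → stalemate.

stalemate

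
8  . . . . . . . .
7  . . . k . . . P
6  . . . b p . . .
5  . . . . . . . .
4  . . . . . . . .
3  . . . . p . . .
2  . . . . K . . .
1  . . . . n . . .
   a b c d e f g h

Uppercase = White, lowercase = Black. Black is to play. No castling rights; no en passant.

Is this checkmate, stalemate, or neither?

Black to move; black king on d7.
In check: no.
Legal moves for Black include: Ke8, Kd8, Kc8, Ke7, Kc7, Kc6, Bf8, Bb8, Be7, Bc7, Be5, Bc5, Bf4, Bb4, Bg3, Ba3, Bh2, Nf3, ... (list truncated; more exist).
Black has legal moves and is not in check → neither.

neither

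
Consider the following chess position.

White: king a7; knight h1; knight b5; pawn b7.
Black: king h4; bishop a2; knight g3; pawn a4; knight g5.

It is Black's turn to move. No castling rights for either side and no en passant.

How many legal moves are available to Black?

Black to move; king on h4.
In check: no.
Legal moves: Nh7, Nf7, Ne6, N5e4, Nh3, Nf3, Kh5, Kg4, Kh3, Nh5, Nf5, N3e4, Ne2, Nxh1, Nf1, Bg8, Bf7, Be6, Bd5, Bc4, Bb3, Bb1, a3.
Count: 23.

23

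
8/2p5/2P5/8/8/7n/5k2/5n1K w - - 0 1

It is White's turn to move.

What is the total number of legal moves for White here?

White to move; king on h1.
In check: no.
Legal moves: none.
Count: 0.

0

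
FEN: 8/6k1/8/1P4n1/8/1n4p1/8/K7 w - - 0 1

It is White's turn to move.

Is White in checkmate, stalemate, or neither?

White to move; white king on a1.
In check: yes, from the black knight on b3.
King squares — b1: available; a2: available; b2: available.
Legal moves for White: Kb2, Ka2, Kb1.
White is in check but has 3 legal moves → neither.

neither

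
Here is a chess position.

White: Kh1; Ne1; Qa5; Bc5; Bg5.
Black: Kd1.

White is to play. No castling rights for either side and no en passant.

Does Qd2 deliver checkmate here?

After Qd2: black king on d1; in check: yes, from the white queen on d2.
King squares — c1: attacked by Qd2; e1: attacked by Qd2; c2: attacked by Ne1; d2: attacked by Bg5; e2: attacked by Qd2.
Black has no legal moves → checkmate.

yes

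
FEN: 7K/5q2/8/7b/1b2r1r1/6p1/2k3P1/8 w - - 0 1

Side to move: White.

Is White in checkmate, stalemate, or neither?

White to move; white king on h8.
In check: no.
King squares — g7: attacked by Rg4; h7: attacked by Qf7; g8: attacked by Rg4.
Legal moves for White: none.
Not in check and no legal moves → stalemate.

stalemate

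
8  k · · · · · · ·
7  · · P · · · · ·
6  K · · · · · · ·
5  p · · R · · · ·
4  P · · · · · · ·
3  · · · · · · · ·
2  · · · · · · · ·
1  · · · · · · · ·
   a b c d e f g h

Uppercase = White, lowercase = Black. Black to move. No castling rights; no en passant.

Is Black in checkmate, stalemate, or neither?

stalemate

Black to move; black king on a8.
In check: no.
King squares — a7: attacked by Ka6; b7: attacked by Ka6; b8: attacked by Pc7.
Legal moves for Black: none.
Not in check and no legal moves → stalemate.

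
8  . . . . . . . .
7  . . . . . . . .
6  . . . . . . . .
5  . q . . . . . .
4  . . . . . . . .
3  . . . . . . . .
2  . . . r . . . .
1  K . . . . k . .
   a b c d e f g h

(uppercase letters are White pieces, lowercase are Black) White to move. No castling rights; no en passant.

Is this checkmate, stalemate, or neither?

White to move; white king on a1.
In check: no.
King squares — b1: attacked by Qb5; a2: attacked by Rd2; b2: attacked by Rd2.
Legal moves for White: none.
Not in check and no legal moves → stalemate.

stalemate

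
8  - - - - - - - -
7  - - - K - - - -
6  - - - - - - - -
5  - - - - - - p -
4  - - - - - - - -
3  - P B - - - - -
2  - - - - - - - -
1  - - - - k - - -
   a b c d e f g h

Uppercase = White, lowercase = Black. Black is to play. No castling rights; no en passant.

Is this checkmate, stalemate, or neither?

Black to move; black king on e1.
In check: yes, from the white bishop on c3.
Legal moves for Black: Kf2, Ke2, Kf1, Kd1.
Black is in check but has 4 legal moves → neither.

neither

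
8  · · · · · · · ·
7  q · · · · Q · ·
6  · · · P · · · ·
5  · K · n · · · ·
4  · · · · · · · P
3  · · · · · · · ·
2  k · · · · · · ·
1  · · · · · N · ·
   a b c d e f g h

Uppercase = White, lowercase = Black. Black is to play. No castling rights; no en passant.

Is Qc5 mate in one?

no

After Qc5: white king on b5; in check: yes, from the black queen on c5.
White has 3 legal replies: Ka6, Kxc5, Ka4.
In check but a legal move exists → not checkmate.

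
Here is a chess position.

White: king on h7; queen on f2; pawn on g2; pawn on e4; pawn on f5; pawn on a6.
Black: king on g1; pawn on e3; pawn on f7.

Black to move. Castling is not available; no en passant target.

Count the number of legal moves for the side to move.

4

Black to move; king on g1.
In check: yes, from the white queen on f2.
Legal moves: Kh2, Kxf2, Kh1, exf2.
Count: 4.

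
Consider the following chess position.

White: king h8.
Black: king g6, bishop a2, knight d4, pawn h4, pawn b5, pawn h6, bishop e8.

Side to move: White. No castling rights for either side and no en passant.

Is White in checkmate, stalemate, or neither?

stalemate

White to move; white king on h8.
In check: no.
King squares — g7: attacked by Kg6; h7: attacked by Kg6; g8: attacked by Ba2.
Legal moves for White: none.
Not in check and no legal moves → stalemate.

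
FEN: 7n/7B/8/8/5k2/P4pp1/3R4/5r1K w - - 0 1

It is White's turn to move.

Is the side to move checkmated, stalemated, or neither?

White to move; white king on h1.
In check: yes, from the black rook on f1.
King squares — g1: attacked by Rf1; g2: attacked by Pf3; h2: attacked by Pg3.
Legal moves for White: none.
In check with no legal moves → checkmate.

checkmate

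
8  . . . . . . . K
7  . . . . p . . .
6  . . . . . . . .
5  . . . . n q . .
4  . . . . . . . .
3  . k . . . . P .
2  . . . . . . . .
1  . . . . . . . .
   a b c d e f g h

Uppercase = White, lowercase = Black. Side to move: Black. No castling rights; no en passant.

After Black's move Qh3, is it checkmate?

After Qh3: white king on h8; in check: yes, from the black queen on h3.
White has 2 legal replies: Kg8, Kg7.
In check but a legal move exists → not checkmate.

no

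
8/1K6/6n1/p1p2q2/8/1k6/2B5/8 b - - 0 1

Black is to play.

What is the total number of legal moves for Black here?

Black to move; king on b3.
In check: yes, from the white bishop on c2.
Legal moves: Kc4, Kb4, Kc3, Ka3, Kxc2, Kb2, Ka2, Qxc2.
Count: 8.

8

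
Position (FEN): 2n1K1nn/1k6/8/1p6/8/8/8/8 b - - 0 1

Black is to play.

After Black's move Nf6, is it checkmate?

After Nf6: white king on e8; in check: yes, from the black knight on f6.
White has 2 legal replies: Kf8, Kd8.
In check but a legal move exists → not checkmate.

no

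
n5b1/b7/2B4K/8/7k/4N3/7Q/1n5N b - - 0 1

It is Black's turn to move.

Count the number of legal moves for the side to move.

0

Black to move; king on h4.
In check: yes, from the white queen on h2.
Legal moves: none.
Count: 0.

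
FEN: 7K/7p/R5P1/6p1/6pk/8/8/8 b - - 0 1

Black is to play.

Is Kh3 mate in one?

no

After Kh3: white king on h8; in check: no.
White is not in check, so this cannot be checkmate.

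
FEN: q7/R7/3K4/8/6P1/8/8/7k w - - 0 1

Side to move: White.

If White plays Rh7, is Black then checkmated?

After Rh7: black king on h1; in check: yes, from the white rook on h7.
Black has 2 legal replies: Kg2, Kg1.
In check but a legal move exists → not checkmate.

no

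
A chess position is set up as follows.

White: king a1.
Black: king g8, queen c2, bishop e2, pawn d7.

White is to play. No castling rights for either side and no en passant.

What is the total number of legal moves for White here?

0

White to move; king on a1.
In check: no.
Legal moves: none.
Count: 0.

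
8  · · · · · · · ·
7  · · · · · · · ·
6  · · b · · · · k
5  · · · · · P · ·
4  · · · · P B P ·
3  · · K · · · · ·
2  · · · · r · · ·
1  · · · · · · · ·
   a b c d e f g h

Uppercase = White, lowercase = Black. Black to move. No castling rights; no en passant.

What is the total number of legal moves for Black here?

Black to move; king on h6.
In check: yes, from the white bishop on f4.
Legal moves: Kh7, Kg7.
Count: 2.

2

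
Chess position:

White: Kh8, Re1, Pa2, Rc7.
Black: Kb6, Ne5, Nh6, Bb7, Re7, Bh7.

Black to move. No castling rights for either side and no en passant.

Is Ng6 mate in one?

yes

After Ng6: white king on h8; in check: yes, from the black knight on g6.
King squares — g7: attacked by Re7; h7: attacked by Re7; g8: attacked by Nh6.
White has no legal moves → checkmate.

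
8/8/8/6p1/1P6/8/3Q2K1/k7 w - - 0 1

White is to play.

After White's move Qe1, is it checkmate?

After Qe1: black king on a1; in check: yes, from the white queen on e1.
Black has 2 legal replies: Kb2, Ka2.
In check but a legal move exists → not checkmate.

no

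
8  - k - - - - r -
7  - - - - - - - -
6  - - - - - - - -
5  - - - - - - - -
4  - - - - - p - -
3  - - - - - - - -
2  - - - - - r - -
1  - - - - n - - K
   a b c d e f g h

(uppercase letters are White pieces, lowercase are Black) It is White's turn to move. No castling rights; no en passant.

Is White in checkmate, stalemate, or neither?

stalemate

White to move; white king on h1.
In check: no.
King squares — g1: attacked by Rg8; g2: attacked by Ne1; h2: attacked by Rf2.
Legal moves for White: none.
Not in check and no legal moves → stalemate.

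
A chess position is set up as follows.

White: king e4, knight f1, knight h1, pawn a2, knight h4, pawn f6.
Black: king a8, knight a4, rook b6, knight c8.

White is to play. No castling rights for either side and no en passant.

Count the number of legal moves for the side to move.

20

White to move; king on e4.
In check: no.
Legal moves: Ng6, Nf5, Nf3, Ng2, Kf5, Ke5, Kd5, Kf4, Kd4, Kf3, Ke3, Kd3, Nhg3, Nf2, Nfg3, Ne3, Nh2, Nd2, f7, a3.
Count: 20.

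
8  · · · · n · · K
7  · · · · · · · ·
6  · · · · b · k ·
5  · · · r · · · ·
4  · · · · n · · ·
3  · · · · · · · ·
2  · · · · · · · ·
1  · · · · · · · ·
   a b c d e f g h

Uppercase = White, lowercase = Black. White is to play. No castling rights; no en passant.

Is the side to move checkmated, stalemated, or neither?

White to move; white king on h8.
In check: no.
King squares — g7: attacked by Kg6; h7: attacked by Kg6; g8: attacked by Be6.
Legal moves for White: none.
Not in check and no legal moves → stalemate.

stalemate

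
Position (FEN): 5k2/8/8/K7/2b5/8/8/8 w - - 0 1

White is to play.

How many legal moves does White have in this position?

White to move; king on a5.
In check: no.
Legal moves: Kb6, Kb4, Ka4.
Count: 3.

3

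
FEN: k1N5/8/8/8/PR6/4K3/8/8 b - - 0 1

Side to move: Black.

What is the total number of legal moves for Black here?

0

Black to move; king on a8.
In check: no.
Legal moves: none.
Count: 0.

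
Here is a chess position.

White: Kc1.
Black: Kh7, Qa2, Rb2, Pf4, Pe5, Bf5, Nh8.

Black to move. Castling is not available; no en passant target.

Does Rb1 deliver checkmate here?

yes

After Rb1: white king on c1; in check: yes, from the black rook on b1.
King squares — b1: attacked by Qa2; d1: attacked by Rb1; b2: attacked by Rb1; c2: attacked by Qa2; d2: attacked by Qa2.
White has no legal moves → checkmate.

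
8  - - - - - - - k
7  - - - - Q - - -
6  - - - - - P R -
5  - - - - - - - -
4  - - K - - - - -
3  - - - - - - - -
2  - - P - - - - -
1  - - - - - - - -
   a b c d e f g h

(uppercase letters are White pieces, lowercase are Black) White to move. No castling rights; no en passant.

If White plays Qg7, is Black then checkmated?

After Qg7: black king on h8; in check: yes, from the white queen on g7.
King squares — g7: attacked by Pf6; h7: attacked by Qg7; g8: attacked by Qg7.
Black has no legal moves → checkmate.

yes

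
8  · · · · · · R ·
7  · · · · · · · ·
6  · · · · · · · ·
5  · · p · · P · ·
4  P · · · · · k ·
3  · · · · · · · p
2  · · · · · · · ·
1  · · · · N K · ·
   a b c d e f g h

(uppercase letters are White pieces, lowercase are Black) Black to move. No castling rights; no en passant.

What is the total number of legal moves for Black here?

Black to move; king on g4.
In check: yes, from the white rook on g8.
Legal moves: Kh5, Kxf5, Kh4, Kf4.
Count: 4.

4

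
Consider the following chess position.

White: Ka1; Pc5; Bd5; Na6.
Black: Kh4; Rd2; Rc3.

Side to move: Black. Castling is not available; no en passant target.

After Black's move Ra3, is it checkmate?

After Ra3: white king on a1; in check: yes, from the black rook on a3.
White has 2 legal replies: Kb1, Ba2.
In check but a legal move exists → not checkmate.

no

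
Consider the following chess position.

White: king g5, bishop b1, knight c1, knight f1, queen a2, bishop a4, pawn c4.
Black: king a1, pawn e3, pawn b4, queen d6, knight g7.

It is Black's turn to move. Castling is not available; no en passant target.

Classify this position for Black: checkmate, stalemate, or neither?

checkmate

Black to move; black king on a1.
In check: yes, from the white queen on a2.
King squares — b1: attacked by Qa2; a2: attacked by Bb1; b2: attacked by Qa2.
Legal moves for Black: none.
In check with no legal moves → checkmate.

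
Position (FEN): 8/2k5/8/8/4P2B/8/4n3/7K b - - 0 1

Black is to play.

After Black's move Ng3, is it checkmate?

no

After Ng3: white king on h1; in check: yes, from the black knight on g3.
White has 4 legal replies: Kh2, Kg2, Kg1, Bxg3+.
In check but a legal move exists → not checkmate.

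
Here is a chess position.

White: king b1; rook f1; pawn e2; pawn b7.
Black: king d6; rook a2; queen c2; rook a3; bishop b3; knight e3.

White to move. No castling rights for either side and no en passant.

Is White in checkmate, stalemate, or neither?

White to move; white king on b1.
In check: yes, from the black queen on c2.
King squares — a1: attacked by Ra2; c1: attacked by Qc2; a2: attacked by Qc2; b2: attacked by Ra2; c2: attacked by Ra2.
Legal moves for White: none.
In check with no legal moves → checkmate.

checkmate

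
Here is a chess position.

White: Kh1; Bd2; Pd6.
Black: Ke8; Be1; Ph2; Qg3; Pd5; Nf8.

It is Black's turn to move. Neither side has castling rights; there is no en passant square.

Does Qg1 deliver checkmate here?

yes

After Qg1: white king on h1; in check: yes, from the black queen on g1.
King squares — g1: attacked by Ph2; g2: attacked by Qg1; h2: attacked by Qg1.
White has no legal moves → checkmate.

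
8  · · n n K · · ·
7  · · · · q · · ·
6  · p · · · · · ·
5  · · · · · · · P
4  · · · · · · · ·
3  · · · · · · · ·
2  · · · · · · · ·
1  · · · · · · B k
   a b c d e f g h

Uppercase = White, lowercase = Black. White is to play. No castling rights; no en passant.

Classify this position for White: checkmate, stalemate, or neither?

White to move; white king on e8.
In check: yes, from the black queen on e7.
King squares — d7: attacked by Qe7; e7: attacked by Nc8; f7: attacked by Qe7; d8: attacked by Qe7; f8: attacked by Qe7.
Legal moves for White: none.
In check with no legal moves → checkmate.

checkmate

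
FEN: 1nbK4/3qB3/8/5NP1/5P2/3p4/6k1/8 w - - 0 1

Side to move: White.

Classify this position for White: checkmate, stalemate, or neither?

checkmate

White to move; white king on d8.
In check: yes, from the black queen on d7.
King squares — c7: attacked by Qd7; d7: attacked by Nb8; e7: own bishop; c8: attacked by Qd7; e8: attacked by Qd7.
Legal moves for White: none.
In check with no legal moves → checkmate.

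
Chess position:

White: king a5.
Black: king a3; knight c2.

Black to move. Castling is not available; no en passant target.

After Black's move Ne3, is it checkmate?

no

After Ne3: white king on a5; in check: no.
White is not in check, so this cannot be checkmate.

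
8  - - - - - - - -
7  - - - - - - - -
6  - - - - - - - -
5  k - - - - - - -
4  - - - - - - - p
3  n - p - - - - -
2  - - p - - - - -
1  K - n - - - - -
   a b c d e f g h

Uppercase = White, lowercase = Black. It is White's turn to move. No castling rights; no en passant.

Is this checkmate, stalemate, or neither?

White to move; white king on a1.
In check: no.
King squares — b1: attacked by Pc2; a2: attacked by Nc1; b2: attacked by Pc3.
Legal moves for White: none.
Not in check and no legal moves → stalemate.

stalemate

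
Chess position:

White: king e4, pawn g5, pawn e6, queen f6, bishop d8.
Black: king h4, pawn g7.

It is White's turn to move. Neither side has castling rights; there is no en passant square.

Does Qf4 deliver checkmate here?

no

After Qf4: black king on h4; in check: yes, from the white queen on f4.
Black has 2 legal replies: Kh5, Kh3.
In check but a legal move exists → not checkmate.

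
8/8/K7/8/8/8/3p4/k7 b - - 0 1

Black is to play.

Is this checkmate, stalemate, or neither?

Black to move; black king on a1.
In check: no.
Legal moves for Black: Kb2, Ka2, Kb1, d1=Q, d1=R, d1=B, d1=N.
Black has 7 legal moves and is not in check → neither.

neither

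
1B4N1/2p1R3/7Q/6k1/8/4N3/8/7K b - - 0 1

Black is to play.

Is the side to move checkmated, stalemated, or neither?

Black to move; black king on g5.
In check: yes, from the white queen on h6.
King squares — f4: attacked by Qh6; g4: attacked by Ne3; h4: attacked by Qh6; f5: attacked by Ne3; h5: attacked by Qh6; f6: attacked by Qh6; g6: attacked by Qh6; h6: attacked by Ng8.
Legal moves for Black: none.
In check with no legal moves → checkmate.

checkmate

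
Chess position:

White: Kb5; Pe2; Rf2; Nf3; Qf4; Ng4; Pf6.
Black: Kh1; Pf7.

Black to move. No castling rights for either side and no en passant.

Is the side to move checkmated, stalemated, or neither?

Black to move; black king on h1.
In check: no.
King squares — g1: attacked by Nf3; g2: attacked by Rf2; h2: attacked by Rf2.
Legal moves for Black: none.
Not in check and no legal moves → stalemate.

stalemate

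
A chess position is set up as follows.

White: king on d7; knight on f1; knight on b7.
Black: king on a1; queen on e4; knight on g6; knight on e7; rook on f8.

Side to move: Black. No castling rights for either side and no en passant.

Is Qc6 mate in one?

After Qc6: white king on d7; in check: yes, from the black queen on c6.
King squares — c6: attacked by Ne7; d6: attacked by Qc6; e6: attacked by Qc6; c7: attacked by Qc6; e7: attacked by Ng6; c8: attacked by Qc6; d8: attacked by Rf8; e8: attacked by Qc6.
White has no legal moves → checkmate.

yes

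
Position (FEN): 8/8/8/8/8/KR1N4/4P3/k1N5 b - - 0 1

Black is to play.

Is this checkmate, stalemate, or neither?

Black to move; black king on a1.
In check: no.
King squares — b1: attacked by Rb3; a2: attacked by Nc1; b2: attacked by Ka3.
Legal moves for Black: none.
Not in check and no legal moves → stalemate.

stalemate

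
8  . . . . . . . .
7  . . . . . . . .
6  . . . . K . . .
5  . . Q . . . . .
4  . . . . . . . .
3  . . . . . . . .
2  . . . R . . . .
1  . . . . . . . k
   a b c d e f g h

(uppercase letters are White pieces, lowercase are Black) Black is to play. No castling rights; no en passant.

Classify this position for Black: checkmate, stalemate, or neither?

Black to move; black king on h1.
In check: no.
King squares — g1: attacked by Qc5; g2: attacked by Rd2; h2: attacked by Rd2.
Legal moves for Black: none.
Not in check and no legal moves → stalemate.

stalemate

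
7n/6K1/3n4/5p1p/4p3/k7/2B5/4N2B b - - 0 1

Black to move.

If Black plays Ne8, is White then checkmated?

After Ne8: white king on g7; in check: yes, from the black knight on e8.
White has 5 legal replies: Kxh8, Kg8, Kf8, Kh7, Kh6.
In check but a legal move exists → not checkmate.

no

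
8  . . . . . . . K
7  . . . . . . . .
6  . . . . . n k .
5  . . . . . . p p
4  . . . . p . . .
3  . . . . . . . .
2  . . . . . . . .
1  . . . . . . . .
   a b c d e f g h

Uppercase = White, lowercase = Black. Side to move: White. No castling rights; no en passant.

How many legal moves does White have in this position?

0

White to move; king on h8.
In check: no.
Legal moves: none.
Count: 0.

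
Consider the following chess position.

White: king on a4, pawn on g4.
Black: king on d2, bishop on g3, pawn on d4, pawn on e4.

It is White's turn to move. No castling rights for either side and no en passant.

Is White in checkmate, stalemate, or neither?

White to move; white king on a4.
In check: no.
Legal moves for White: Kb5, Ka5, Kb4, Kb3, Ka3, g5.
White has 6 legal moves and is not in check → neither.

neither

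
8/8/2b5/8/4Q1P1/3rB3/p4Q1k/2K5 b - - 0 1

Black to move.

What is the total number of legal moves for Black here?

Black to move; king on h2.
In check: yes, from the white queen on f2.
Legal moves: Kh3.
Count: 1.

1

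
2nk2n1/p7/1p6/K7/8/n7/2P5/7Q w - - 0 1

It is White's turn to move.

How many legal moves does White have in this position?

White to move; king on a5.
In check: yes, from the black pawn on b6.
Legal moves: Ka6, Kb4, Ka4.
Count: 3.

3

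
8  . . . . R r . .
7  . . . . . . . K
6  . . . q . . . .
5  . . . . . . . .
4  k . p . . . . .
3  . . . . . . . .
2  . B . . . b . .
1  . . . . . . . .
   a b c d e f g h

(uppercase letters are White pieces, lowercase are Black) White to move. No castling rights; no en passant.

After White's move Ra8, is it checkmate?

no

After Ra8: black king on a4; in check: yes, from the white rook on a8.
Black has 6 legal replies: Kb5, Kb4, Kb3, Rxa8, Qa6, Ba7.
In check but a legal move exists → not checkmate.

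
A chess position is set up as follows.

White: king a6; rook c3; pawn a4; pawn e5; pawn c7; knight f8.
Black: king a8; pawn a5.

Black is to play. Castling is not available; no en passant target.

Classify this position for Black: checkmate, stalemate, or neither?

Black to move; black king on a8.
In check: no.
King squares — a7: attacked by Ka6; b7: attacked by Ka6; b8: attacked by Pc7.
Legal moves for Black: none.
Not in check and no legal moves → stalemate.

stalemate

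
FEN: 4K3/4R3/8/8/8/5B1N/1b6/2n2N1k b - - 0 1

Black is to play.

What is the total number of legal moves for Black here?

Black to move; king on h1.
In check: yes, from the white bishop on f3.
Legal moves: none.
Count: 0.

0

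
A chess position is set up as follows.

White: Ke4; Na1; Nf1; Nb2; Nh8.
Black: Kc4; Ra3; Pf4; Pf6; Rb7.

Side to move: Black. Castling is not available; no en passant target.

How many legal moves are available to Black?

Black to move; king on c4.
In check: yes, from the white knight on b2.
Legal moves: Kc5, Kb5, Kb4, Kc3, Rxb2.
Count: 5.

5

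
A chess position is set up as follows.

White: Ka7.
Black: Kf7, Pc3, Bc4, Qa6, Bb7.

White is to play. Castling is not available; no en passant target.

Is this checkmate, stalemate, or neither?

neither

White to move; white king on a7.
In check: yes, from the black queen on a6.
Legal moves for White: Kb8.
White is in check but has 1 legal move → neither.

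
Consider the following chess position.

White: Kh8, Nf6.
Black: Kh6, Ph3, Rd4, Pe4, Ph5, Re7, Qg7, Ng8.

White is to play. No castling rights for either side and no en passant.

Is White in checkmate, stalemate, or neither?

White to move; white king on h8.
In check: yes, from the black queen on g7.
King squares — g7: attacked by Kh6; h7: attacked by Kh6; g8: attacked by Qg7.
Legal moves for White: none.
In check with no legal moves → checkmate.

checkmate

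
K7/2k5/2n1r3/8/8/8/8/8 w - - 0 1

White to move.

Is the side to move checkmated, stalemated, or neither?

White to move; white king on a8.
In check: no.
King squares — a7: attacked by Nc6; b7: attacked by Kc7; b8: attacked by Nc6.
Legal moves for White: none.
Not in check and no legal moves → stalemate.

stalemate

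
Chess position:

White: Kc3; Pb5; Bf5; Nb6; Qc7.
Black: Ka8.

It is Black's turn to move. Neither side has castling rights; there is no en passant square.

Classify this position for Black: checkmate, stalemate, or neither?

checkmate

Black to move; black king on a8.
In check: yes, from the white knight on b6.
King squares — a7: attacked by Qc7; b7: attacked by Qc7; b8: attacked by Qc7.
Legal moves for Black: none.
In check with no legal moves → checkmate.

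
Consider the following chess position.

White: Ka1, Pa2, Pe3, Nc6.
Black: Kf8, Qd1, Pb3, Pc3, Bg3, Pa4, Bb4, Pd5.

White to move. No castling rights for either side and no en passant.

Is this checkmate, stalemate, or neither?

White to move; white king on a1.
In check: yes, from the black queen on d1.
King squares — b1: attacked by Qd1; a2: own pawn; b2: attacked by Pc3.
Legal moves for White: none.
In check with no legal moves → checkmate.

checkmate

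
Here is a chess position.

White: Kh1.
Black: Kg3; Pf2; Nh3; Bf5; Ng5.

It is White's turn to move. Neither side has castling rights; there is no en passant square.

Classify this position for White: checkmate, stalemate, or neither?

stalemate

White to move; white king on h1.
In check: no.
King squares — g1: attacked by Pf2; g2: attacked by Kg3; h2: attacked by Kg3.
Legal moves for White: none.
Not in check and no legal moves → stalemate.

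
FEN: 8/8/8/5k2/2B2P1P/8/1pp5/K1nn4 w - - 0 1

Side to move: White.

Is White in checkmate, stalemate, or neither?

White to move; white king on a1.
In check: yes, from the black pawn on b2.
King squares — b1: attacked by Pc2; a2: attacked by Nc1; b2: attacked by Nd1.
Legal moves for White: none.
In check with no legal moves → checkmate.

checkmate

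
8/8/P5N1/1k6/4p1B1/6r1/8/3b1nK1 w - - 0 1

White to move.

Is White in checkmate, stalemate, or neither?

neither

White to move; white king on g1.
In check: yes, from the black rook on g3.
Legal moves for White: Kf2, Kh1, Kxf1.
White is in check but has 3 legal moves → neither.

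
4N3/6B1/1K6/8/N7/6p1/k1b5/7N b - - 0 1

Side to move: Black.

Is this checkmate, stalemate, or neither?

Black to move; black king on a2.
In check: no.
Legal moves for Black: Bh7, Bg6, Bf5, Be4, Bxa4, Bd3, Bb3, Bd1, Bb1, Kb3, Ka3, Kb1, g2.
Black has 13 legal moves and is not in check → neither.

neither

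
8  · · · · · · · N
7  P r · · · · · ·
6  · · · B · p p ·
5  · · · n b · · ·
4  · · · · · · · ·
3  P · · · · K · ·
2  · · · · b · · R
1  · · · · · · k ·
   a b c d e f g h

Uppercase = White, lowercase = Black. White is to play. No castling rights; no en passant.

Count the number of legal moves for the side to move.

3

White to move; king on f3.
In check: yes, from the black bishop on e2.
Legal moves: Ke4, Kxe2, Rxe2.
Count: 3.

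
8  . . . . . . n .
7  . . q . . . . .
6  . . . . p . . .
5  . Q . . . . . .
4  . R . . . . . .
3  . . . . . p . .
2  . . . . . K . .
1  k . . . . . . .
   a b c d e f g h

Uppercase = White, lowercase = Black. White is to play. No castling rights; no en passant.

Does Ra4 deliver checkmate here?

After Ra4: black king on a1; in check: yes, from the white rook on a4.
King squares — b1: attacked by Qb5; a2: attacked by Ra4; b2: attacked by Qb5.
Black has no legal moves → checkmate.

yes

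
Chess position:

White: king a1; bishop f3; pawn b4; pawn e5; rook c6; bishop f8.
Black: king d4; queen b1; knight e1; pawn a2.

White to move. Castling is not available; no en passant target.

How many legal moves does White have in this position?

White to move; king on a1.
In check: yes, from the black queen on b1.
Legal moves: none.
Count: 0.

0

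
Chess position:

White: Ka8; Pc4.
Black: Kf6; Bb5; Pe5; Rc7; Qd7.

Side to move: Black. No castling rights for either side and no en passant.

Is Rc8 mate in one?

After Rc8: white king on a8; in check: yes, from the black rook on c8.
King squares — a7: attacked by Qd7; b7: attacked by Qd7; b8: attacked by Rc8.
White has no legal moves → checkmate.

yes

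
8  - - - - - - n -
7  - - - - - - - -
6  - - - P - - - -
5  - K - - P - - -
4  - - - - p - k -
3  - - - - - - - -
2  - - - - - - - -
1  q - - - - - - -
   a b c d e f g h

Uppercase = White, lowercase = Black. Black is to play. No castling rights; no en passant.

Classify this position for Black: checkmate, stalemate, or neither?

Black to move; black king on g4.
In check: no.
Legal moves for Black include: Ne7, Nh6, Nf6, Kh5, Kg5, Kf5, Kh4, Kf4, Kh3, Kg3, Kf3, Qa8, Qa7, Qa6+, Qxe5+, Qa5+, Qd4, Qa4+, ... (list truncated; more exist).
Black has legal moves and is not in check → neither.

neither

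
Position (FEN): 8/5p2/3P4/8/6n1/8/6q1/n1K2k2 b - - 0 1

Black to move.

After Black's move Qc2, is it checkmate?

yes

After Qc2: white king on c1; in check: yes, from the black queen on c2.
King squares — b1: attacked by Qc2; d1: attacked by Qc2; b2: attacked by Qc2; c2: attacked by Na1; d2: attacked by Qc2.
White has no legal moves → checkmate.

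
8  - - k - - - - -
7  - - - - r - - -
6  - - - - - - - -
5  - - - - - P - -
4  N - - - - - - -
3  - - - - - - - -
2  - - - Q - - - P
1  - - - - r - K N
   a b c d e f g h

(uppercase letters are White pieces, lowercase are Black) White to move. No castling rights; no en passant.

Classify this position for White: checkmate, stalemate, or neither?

neither

White to move; white king on g1.
In check: yes, from the black rook on e1.
Legal moves for White: Kg2, Kf2, Qxe1.
White is in check but has 3 legal moves → neither.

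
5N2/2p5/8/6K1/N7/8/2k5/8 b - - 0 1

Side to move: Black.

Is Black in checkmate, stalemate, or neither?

neither

Black to move; black king on c2.
In check: no.
Legal moves for Black: Kd3, Kb3, Kd2, Kd1, Kc1, Kb1, c6, c5.
Black has 8 legal moves and is not in check → neither.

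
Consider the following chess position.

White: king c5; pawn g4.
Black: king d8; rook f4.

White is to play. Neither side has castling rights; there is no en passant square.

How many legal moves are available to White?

White to move; king on c5.
In check: no.
Legal moves: Kd6, Kc6, Kb6, Kd5, Kb5, g5.
Count: 6.

6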